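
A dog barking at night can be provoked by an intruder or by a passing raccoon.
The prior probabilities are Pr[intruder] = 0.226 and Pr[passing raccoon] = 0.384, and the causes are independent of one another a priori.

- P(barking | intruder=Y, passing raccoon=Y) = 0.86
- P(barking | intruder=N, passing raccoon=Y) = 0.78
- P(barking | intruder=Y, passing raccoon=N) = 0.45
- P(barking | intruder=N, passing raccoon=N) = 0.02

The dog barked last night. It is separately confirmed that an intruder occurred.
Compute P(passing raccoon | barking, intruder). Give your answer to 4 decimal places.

P(passing raccoon | barking, intruder) ≈ 0.5437

Numerator (weight on configurations with passing raccoon): 0.86×0.384 = 0.330240
Normalizer over all consistent configurations: 0.45×0.616 + 0.86×0.384 = 0.607440
Posterior = 0.330240 / 0.607440 ≈ 0.5437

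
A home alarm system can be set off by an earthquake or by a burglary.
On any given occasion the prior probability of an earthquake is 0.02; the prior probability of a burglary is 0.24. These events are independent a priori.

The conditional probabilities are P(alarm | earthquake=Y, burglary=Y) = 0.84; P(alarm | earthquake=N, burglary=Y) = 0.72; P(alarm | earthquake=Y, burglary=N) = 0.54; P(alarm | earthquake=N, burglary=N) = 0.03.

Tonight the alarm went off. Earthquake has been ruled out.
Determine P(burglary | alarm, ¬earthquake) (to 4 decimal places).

P(burglary | alarm, ¬earthquake) ≈ 0.8834

For the numerator, keep only burglary=true terms: 0.72·0.24 = 0.172800
Denominator P(alarm | ¬earthquake): 0.03·0.76 + 0.72·0.24 = 0.195600
Posterior = 0.172800 / 0.195600 ≈ 0.8834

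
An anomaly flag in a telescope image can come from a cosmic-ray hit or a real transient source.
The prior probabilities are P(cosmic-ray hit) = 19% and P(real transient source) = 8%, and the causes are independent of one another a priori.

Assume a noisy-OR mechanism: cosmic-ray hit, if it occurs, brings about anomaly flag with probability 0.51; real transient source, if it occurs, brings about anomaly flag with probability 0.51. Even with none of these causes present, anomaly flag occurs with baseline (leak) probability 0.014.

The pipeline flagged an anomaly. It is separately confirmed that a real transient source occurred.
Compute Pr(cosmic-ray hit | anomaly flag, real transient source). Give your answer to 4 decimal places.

Pr(cosmic-ray hit | anomaly flag, real transient source) ≈ 0.2573

Under noisy-OR, P(anomaly flag | causes) = 1 − (1−0.014)·∏(1−qᵢ) over the active causes.
For the numerator, keep only cosmic-ray hit=true terms: 0.763261×0.19 = 0.145020
Denominator P(anomaly flag | real transient source): 0.51686×0.81 + 0.763261×0.19 = 0.563677
P(cosmic-ray hit | anomaly flag, real transient source) = 0.145020/0.563677 ≈ 0.2573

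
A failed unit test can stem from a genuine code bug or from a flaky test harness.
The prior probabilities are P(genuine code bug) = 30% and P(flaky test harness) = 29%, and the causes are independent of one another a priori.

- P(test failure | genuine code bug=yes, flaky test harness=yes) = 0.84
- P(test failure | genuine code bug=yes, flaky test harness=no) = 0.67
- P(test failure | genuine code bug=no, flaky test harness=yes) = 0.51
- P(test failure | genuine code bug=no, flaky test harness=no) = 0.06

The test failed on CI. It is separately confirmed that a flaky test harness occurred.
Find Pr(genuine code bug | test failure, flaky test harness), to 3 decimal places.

Numerator (weight on configurations with genuine code bug): 0.84*0.3 = 0.252000
Normalizer over all consistent configurations: 0.51*0.7 + 0.84*0.3 = 0.609000
Posterior = 0.252000 / 0.609000 ≈ 0.414

Pr(genuine code bug | test failure, flaky test harness) ≈ 0.414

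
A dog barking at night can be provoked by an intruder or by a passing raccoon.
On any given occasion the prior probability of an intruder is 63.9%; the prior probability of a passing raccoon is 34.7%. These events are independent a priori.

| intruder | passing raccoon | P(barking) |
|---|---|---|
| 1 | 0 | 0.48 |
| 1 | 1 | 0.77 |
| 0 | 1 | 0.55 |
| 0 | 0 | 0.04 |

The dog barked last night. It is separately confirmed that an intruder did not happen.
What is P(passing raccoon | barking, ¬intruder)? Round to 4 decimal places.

Weight on passing raccoon=true, given the evidence: 0.55·0.347 = 0.190850
Denominator P(barking | ¬intruder): 0.04·0.653 + 0.55·0.347 = 0.216970
Posterior = 0.190850 / 0.216970 ≈ 0.8796

P(passing raccoon | barking, ¬intruder) ≈ 0.8796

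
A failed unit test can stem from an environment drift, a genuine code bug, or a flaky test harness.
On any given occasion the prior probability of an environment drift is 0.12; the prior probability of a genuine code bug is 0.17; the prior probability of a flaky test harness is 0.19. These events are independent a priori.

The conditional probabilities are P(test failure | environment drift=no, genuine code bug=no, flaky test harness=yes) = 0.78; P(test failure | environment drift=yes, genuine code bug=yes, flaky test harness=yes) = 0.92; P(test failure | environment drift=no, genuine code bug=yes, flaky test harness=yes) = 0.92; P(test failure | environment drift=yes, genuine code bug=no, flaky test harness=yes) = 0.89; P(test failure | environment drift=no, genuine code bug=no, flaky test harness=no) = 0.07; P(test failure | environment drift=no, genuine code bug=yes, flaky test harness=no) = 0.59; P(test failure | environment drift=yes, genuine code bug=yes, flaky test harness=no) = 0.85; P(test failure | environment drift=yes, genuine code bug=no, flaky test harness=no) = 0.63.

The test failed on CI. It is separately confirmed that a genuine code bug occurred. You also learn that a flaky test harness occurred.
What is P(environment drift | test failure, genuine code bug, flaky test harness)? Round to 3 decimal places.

By total probability over both values of environment drift:
  P(test failure | genuine code bug, flaky test harness) = 0.92×0.88 + 0.92×0.12
        = 0.809600 + 0.110400 = 0.920000
The terms with environment drift present sum to 0.110400, so
  P(environment drift | test failure, genuine code bug, flaky test harness) = 0.110400 / 0.920000 ≈ 0.120

P(environment drift | test failure, genuine code bug, flaky test harness) ≈ 0.120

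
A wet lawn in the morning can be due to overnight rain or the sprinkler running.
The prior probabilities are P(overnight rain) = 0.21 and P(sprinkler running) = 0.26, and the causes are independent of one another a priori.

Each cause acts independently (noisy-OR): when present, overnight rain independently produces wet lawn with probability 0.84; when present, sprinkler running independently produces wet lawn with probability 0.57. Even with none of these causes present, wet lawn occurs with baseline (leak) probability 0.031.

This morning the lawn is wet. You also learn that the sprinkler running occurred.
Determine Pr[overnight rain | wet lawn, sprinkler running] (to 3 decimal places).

Pr[overnight rain | wet lawn, sprinkler running] ≈ 0.298

Under noisy-OR, P(wet lawn | causes) = 1 − (1−0.031)·∏(1−qᵢ) over the active causes.
P(wet lawn | sprinkler running) = 0.58333×0.79 + 0.933333×0.21 = 0.460831 + 0.196000 = 0.656831
The overnight rain-present share is 0.933333×0.21 = 0.196000.
So P(overnight rain | wet lawn, sprinkler running) = 0.196000/0.656831 ≈ 0.298.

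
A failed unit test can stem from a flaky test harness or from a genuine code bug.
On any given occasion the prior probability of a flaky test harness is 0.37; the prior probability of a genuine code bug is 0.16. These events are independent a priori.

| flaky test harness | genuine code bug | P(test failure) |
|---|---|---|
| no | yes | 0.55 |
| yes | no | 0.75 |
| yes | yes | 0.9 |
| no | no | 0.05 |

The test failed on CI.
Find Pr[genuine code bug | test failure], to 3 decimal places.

Enumerate the 4 (flaky test harness, genuine code bug) configurations and weight by the priors:
  P(test failure) = 0.05·0.63·0.84 + 0.55·0.63·0.16 + 0.75·0.37·0.84 + 0.9·0.37·0.16
        = 0.026460 + 0.055440 + 0.233100 + 0.053280 = 0.368280
The terms with genuine code bug present sum to 0.108720, so
  P(genuine code bug | test failure) = 0.108720 / 0.368280 ≈ 0.295

Pr[genuine code bug | test failure] ≈ 0.295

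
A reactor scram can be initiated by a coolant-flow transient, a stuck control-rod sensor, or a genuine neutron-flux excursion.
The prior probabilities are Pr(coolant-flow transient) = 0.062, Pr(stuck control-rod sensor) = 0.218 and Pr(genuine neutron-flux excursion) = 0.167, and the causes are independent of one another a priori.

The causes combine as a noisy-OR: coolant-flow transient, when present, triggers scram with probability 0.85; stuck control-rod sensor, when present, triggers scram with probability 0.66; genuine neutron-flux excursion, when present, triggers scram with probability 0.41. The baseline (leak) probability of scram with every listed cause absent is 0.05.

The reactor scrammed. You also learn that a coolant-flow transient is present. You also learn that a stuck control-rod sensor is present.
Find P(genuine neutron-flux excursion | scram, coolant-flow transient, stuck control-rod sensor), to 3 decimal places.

Under noisy-OR, P(scram | causes) = 1 − (1−0.05)·∏(1−qᵢ) over the active causes.
Sum P(scram|·) weighted by the priors over both values of genuine neutron-flux excursion:
  P(scram | coolant-flow transient, stuck control-rod sensor) = 0.95155×0.833 + 0.971414×0.167
        = 0.792641 + 0.162226 = 0.954867
Configurations with genuine neutron-flux excursion contribute 0.162226, so
  P(genuine neutron-flux excursion | scram, coolant-flow transient, stuck control-rod sensor) = 0.162226 / 0.954867 ≈ 0.170

P(genuine neutron-flux excursion | scram, coolant-flow transient, stuck control-rod sensor) ≈ 0.170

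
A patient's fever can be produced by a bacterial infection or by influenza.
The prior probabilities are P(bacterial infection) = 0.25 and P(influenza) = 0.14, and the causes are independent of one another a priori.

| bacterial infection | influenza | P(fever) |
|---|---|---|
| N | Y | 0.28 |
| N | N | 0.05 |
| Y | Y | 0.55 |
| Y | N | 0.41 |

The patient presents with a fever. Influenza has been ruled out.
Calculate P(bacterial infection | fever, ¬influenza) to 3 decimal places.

P(fever | ¬influenza) = 0.05·0.75 + 0.41·0.25 = 0.037500 + 0.102500 = 0.140000
Restricting to configurations with bacterial infection present: 0.41·0.25 = 0.102500.
So P(bacterial infection | fever, ¬influenza) = 0.102500/0.140000 ≈ 0.732.

P(bacterial infection | fever, ¬influenza) ≈ 0.732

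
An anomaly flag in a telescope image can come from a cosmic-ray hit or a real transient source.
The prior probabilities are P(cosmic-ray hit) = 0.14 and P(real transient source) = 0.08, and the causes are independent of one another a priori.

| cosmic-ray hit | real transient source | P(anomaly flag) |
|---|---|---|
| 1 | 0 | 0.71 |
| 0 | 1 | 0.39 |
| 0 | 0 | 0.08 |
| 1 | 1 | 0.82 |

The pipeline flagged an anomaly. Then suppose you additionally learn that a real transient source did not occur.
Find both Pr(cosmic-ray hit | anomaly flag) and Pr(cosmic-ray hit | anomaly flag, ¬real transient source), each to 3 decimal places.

For the numerator, keep only cosmic-ray hit=true terms: 0.091448 + 0.009184 = 0.100632
The normalizing constant is 0.08·0.86·0.92 + 0.39·0.86·0.08 + 0.71·0.14·0.92 + 0.82·0.14·0.08 = 0.190760
Posterior = 0.100632 / 0.190760 ≈ 0.528

Now also conditioning on real transient source≠true:
Numerator (weight on configurations with cosmic-ray hit): 0.71*0.14 = 0.099400
Denominator P(anomaly flag | ¬real transient source): 0.08*0.86 + 0.71*0.14 = 0.168200
P(cosmic-ray hit | anomaly flag, ¬real transient source) = 0.099400/0.168200 ≈ 0.591
With real transient source excluded, cosmic-ray hit must carry more of the explanatory weight for the anomaly flag.

Pr(cosmic-ray hit | anomaly flag) ≈ 0.528; Pr(cosmic-ray hit | anomaly flag, ¬real transient source) ≈ 0.591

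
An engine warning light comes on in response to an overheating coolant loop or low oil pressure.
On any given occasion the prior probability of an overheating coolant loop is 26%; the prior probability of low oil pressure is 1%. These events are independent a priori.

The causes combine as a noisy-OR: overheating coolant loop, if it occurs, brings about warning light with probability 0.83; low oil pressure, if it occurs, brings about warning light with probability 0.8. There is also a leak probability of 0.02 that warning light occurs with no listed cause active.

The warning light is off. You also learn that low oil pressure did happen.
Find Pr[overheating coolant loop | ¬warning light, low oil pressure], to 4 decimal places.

Under noisy-OR, P(warning light | causes) = 1 − (1−0.02)·∏(1−qᵢ) over the active causes.
P(¬warning light | low oil pressure) = 0.196×0.74 + 0.03332×0.26 = 0.145040 + 0.008663 = 0.153703
The overheating coolant loop-present share is 0.03332×0.26 = 0.008663.
Hence the posterior is 0.008663/0.153703 ≈ 0.0564.

Pr[overheating coolant loop | ¬warning light, low oil pressure] ≈ 0.0564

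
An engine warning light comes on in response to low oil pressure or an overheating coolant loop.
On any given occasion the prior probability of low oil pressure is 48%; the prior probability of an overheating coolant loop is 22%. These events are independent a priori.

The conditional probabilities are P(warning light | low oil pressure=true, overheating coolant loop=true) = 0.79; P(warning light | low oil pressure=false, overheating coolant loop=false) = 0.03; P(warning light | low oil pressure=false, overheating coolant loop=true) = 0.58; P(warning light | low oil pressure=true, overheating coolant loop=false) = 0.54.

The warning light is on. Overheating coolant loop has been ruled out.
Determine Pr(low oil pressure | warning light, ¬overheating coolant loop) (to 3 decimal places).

Sum P(warning light|·) weighted by the priors over both values of low oil pressure:
  P(warning light | ¬overheating coolant loop) = 0.03·0.52 + 0.54·0.48
        = 0.015600 + 0.259200 = 0.274800
Keeping only the low oil pressure-present terms gives 0.259200, so
  P(low oil pressure | warning light, ¬overheating coolant loop) = 0.259200 / 0.274800 ≈ 0.943

Pr(low oil pressure | warning light, ¬overheating coolant loop) ≈ 0.943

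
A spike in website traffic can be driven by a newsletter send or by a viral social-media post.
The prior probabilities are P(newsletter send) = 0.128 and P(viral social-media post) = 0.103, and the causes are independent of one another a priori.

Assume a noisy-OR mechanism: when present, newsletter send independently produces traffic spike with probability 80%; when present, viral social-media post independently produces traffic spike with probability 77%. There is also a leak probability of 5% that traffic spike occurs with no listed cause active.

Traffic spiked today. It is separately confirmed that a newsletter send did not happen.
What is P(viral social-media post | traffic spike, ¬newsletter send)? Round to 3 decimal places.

P(viral social-media post | traffic spike, ¬newsletter send) ≈ 0.642

Under noisy-OR, P(traffic spike | causes) = 1 − (1−0.05)·∏(1−qᵢ) over the active causes.
P(traffic spike | ¬newsletter send) = 0.05·0.897 + 0.7815·0.103 = 0.044850 + 0.080494 = 0.125344
Of this, 0.080494 comes from 0.7815·0.103 (the viral social-media post=true cases).
P(viral social-media post | traffic spike, ¬newsletter send) = 0.080494 / 0.125344 ≈ 0.642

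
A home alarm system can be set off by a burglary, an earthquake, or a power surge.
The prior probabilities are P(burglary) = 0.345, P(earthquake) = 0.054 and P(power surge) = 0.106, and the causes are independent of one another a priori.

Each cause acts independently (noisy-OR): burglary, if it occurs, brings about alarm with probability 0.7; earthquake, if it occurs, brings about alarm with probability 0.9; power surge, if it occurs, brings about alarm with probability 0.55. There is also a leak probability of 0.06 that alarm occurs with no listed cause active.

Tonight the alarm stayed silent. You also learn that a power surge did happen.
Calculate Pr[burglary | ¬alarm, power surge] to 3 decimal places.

Under noisy-OR, P(alarm | causes) = 1 − (1−0.06)·∏(1−qᵢ) over the active causes.
Enumerate the 4 (burglary, earthquake) configurations and weight by the priors:
  P(¬alarm | power surge) = 0.423*0.655*0.946 + 0.0423*0.655*0.054 + 0.1269*0.345*0.946 + 0.01269*0.345*0.054
        = 0.262103 + 0.001496 + 0.041416 + 0.000236 = 0.305251
The terms with burglary present sum to 0.041652, so
  P(burglary | ¬alarm, power surge) = 0.041652 / 0.305251 ≈ 0.136

Pr[burglary | ¬alarm, power surge] ≈ 0.136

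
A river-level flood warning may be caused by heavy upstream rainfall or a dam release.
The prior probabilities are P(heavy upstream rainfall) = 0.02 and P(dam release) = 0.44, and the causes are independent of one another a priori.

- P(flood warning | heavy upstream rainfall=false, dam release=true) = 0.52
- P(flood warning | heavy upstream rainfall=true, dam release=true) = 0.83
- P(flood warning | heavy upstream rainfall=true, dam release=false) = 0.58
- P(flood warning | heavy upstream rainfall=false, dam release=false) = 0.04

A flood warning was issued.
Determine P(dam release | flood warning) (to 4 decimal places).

Sum P(flood warning|·) weighted by the priors over the 4 (heavy upstream rainfall, dam release) configurations:
  P(flood warning) = 0.04*0.98*0.56 + 0.52*0.98*0.44 + 0.58*0.02*0.56 + 0.83*0.02*0.44
        = 0.021952 + 0.224224 + 0.006496 + 0.007304 = 0.259976
The terms with dam release present sum to 0.231528, so
  P(dam release | flood warning) = 0.231528 / 0.259976 ≈ 0.8906

P(dam release | flood warning) ≈ 0.8906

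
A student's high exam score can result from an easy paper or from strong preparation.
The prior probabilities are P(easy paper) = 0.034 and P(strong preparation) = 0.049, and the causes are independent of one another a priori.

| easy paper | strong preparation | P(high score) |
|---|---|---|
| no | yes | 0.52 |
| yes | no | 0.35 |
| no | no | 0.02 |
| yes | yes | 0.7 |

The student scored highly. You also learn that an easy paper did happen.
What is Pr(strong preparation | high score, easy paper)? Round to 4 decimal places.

Pr(strong preparation | high score, easy paper) ≈ 0.0934

Numerator (weight on configurations with strong preparation): 0.7×0.049 = 0.034300
Denominator P(high score | easy paper): 0.35×0.951 + 0.7×0.049 = 0.367150
P(strong preparation | high score, easy paper) = 0.034300/0.367150 ≈ 0.0934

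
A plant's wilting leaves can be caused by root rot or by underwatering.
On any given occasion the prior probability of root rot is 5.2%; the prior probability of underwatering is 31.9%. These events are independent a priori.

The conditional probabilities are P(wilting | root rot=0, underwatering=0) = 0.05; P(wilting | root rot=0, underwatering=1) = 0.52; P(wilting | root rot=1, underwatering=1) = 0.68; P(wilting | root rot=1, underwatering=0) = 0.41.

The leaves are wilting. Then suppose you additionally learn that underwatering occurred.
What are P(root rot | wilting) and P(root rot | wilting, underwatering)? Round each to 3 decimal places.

P(wilting) = 0.05·0.948·0.681 + 0.52·0.948·0.319 + 0.41·0.052·0.681 + 0.68·0.052·0.319 = 0.032279 + 0.157254 + 0.014519 + 0.011280 = 0.215332
Restricting to configurations with root rot present: 0.014519 + 0.011280 = 0.025799.
Hence the posterior is 0.025799/0.215332 ≈ 0.120.

With the extra evidence:
Weight on root rot=true, given the evidence: 0.68*0.052 = 0.035360
Denominator P(wilting | underwatering): 0.52*0.948 + 0.68*0.052 = 0.528320
Posterior = 0.035360 / 0.528320 ≈ 0.067

P(root rot | wilting) ≈ 0.120; P(root rot | wilting, underwatering) ≈ 0.067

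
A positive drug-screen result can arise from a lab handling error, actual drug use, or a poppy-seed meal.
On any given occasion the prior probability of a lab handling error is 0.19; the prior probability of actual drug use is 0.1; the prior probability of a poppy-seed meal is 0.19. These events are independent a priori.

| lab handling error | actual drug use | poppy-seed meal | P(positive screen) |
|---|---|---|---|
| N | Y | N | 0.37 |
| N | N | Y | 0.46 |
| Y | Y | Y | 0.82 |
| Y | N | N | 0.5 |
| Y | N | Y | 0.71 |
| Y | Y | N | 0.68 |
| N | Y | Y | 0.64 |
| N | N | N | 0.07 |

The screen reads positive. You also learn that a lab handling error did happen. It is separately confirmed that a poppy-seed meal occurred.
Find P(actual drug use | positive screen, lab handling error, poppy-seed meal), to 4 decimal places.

P(positive screen | lab handling error, poppy-seed meal) = 0.71*0.9 + 0.82*0.1 = 0.639000 + 0.082000 = 0.721000
Of this, 0.082000 comes from 0.82*0.1 (the actual drug use=true cases).
P(actual drug use | positive screen, lab handling error, poppy-seed meal) = 0.082000 / 0.721000 ≈ 0.1137

P(actual drug use | positive screen, lab handling error, poppy-seed meal) ≈ 0.1137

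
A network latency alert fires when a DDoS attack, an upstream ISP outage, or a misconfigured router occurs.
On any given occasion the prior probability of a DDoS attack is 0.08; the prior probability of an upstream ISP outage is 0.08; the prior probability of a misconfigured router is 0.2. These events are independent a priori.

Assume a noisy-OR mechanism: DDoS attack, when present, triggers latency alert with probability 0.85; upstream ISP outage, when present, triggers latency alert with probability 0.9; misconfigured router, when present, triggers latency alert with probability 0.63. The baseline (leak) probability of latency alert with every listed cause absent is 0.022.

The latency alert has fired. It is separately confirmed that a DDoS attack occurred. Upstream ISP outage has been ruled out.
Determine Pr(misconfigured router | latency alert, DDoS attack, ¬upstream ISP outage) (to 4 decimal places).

Under noisy-OR, P(latency alert | causes) = 1 − (1−0.022)·∏(1−qᵢ) over the active causes.
For the numerator, keep only misconfigured router=true terms: 0.945721*0.2 = 0.189144
Denominator P(latency alert | DDoS attack, ¬upstream ISP outage): 0.8533*0.8 + 0.945721*0.2 = 0.871784
P(misconfigured router | latency alert, DDoS attack, ¬upstream ISP outage) = 0.189144/0.871784 ≈ 0.2170

Pr(misconfigured router | latency alert, DDoS attack, ¬upstream ISP outage) ≈ 0.2170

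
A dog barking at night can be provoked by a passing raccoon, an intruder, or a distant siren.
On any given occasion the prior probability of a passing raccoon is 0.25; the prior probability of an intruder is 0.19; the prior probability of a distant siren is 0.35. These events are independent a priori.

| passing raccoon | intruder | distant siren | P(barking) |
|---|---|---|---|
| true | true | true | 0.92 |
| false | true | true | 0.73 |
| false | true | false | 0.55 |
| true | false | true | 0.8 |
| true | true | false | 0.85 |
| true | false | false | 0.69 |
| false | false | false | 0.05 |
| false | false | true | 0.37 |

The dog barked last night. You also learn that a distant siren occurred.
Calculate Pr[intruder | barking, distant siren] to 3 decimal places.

Weight on intruder=true, given the evidence: 0.104025 + 0.043700 = 0.147725
Denominator P(barking | distant siren): 0.37·0.75·0.81 + 0.73·0.75·0.19 + 0.8·0.25·0.81 + 0.92·0.25·0.19 = 0.534500
P(intruder | barking, distant siren) = 0.147725/0.534500 ≈ 0.276

Pr[intruder | barking, distant siren] ≈ 0.276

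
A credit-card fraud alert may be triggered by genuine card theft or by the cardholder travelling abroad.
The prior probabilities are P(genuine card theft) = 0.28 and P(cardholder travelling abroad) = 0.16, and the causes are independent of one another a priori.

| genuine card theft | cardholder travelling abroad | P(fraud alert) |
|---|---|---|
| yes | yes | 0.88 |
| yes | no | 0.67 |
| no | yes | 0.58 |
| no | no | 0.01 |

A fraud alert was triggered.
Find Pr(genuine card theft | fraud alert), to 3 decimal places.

Numerator (weight on configurations with genuine card theft): 0.157584 + 0.039424 = 0.197008
Denominator P(fraud alert): 0.01×0.72×0.84 + 0.58×0.72×0.16 + 0.67×0.28×0.84 + 0.88×0.28×0.16 = 0.269872
P(genuine card theft | fraud alert) = 0.197008/0.269872 ≈ 0.730

Pr(genuine card theft | fraud alert) ≈ 0.730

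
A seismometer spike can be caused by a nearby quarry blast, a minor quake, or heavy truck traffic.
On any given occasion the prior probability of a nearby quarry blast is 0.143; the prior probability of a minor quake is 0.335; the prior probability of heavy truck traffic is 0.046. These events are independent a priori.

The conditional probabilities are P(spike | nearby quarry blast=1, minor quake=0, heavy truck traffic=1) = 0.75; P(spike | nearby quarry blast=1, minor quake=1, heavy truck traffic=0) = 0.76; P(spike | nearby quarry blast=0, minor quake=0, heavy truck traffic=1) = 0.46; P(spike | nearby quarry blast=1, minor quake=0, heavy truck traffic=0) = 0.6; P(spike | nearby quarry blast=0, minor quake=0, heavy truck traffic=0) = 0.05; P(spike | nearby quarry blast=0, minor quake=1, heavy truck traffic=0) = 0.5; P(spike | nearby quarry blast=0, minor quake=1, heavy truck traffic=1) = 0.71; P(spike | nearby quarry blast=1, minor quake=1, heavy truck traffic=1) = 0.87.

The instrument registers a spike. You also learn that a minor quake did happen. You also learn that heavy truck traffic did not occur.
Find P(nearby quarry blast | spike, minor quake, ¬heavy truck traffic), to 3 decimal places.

P(nearby quarry blast | spike, minor quake, ¬heavy truck traffic) ≈ 0.202

P(spike | minor quake, ¬heavy truck traffic) = 0.5·0.857 + 0.76·0.143 = 0.428500 + 0.108680 = 0.537180
Restricting to configurations with nearby quarry blast present: 0.76·0.143 = 0.108680.
So P(nearby quarry blast | spike, minor quake, ¬heavy truck traffic) = 0.108680/0.537180 ≈ 0.202.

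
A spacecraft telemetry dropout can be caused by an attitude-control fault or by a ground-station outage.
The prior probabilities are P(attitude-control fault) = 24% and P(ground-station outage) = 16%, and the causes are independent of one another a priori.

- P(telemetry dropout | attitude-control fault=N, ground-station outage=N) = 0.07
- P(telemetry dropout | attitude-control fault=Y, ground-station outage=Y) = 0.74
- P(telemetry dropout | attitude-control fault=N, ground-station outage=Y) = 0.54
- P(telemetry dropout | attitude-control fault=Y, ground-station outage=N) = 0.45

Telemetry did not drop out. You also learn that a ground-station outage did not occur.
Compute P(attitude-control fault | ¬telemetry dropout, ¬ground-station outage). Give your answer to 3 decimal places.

Numerator (weight on configurations with attitude-control fault): 0.55×0.24 = 0.132000
The normalizing constant is 0.93×0.76 + 0.55×0.24 = 0.838800
Posterior = 0.132000 / 0.838800 ≈ 0.157

P(attitude-control fault | ¬telemetry dropout, ¬ground-station outage) ≈ 0.157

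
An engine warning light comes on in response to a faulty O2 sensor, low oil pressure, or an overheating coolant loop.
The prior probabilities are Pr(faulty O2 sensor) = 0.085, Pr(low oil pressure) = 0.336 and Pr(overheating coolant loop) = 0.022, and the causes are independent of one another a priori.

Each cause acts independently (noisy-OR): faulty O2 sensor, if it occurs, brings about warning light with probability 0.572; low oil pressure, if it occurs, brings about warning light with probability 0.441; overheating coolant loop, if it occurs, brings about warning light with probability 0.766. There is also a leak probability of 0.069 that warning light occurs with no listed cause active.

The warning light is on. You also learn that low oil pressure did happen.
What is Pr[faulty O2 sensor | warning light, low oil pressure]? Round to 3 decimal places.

Pr[faulty O2 sensor | warning light, low oil pressure] ≈ 0.129

Under noisy-OR, P(warning light | causes) = 1 − (1−0.069)·∏(1−qᵢ) over the active causes.
Sum P(warning light|·) weighted by the priors over the 4 (faulty O2 sensor, overheating coolant loop) configurations:
  P(warning light | low oil pressure) = 0.479571*0.915*0.978 + 0.87822*0.915*0.022 + 0.777256*0.085*0.978 + 0.947878*0.085*0.022
        = 0.429154 + 0.017679 + 0.064613 + 0.001773 = 0.513219
Configurations with faulty O2 sensor contribute 0.066386, so
  P(faulty O2 sensor | warning light, low oil pressure) = 0.066386 / 0.513219 ≈ 0.129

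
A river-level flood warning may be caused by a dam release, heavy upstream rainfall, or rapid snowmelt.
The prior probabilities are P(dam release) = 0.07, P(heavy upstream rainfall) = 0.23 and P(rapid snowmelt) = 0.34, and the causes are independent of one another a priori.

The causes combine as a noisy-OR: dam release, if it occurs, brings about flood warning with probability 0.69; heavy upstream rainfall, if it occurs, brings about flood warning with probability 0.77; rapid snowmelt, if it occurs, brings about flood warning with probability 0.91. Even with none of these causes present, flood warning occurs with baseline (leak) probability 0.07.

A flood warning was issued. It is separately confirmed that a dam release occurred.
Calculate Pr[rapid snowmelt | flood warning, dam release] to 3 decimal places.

Under noisy-OR, P(flood warning | causes) = 1 − (1−0.07)·∏(1−qᵢ) over the active causes.
Numerator (weight on configurations with rapid snowmelt): 0.255007 + 0.077733 = 0.332740
Denominator P(flood warning | dam release): 0.7117*0.77*0.66 + 0.974053*0.77*0.34 + 0.933691*0.23*0.66 + 0.994032*0.23*0.34 = 0.836160
Posterior = 0.332740 / 0.836160 ≈ 0.398

Pr[rapid snowmelt | flood warning, dam release] ≈ 0.398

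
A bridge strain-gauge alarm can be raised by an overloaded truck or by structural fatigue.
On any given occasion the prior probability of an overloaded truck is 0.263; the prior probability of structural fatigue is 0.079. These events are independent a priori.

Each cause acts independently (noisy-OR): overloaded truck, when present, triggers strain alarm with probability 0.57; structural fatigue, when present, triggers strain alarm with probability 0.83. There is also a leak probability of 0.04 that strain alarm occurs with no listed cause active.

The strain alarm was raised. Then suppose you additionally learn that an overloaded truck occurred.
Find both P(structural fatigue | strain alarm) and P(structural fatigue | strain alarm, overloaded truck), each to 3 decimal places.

Under noisy-OR, P(strain alarm | causes) = 1 − (1−0.04)·∏(1−qᵢ) over the active causes.
For the numerator, keep only structural fatigue=true terms: 0.048721 + 0.019319 = 0.068040
Denominator P(strain alarm): 0.04·0.737·0.921 + 0.8368·0.737·0.079 + 0.5872·0.263·0.921 + 0.929824·0.263·0.079 = 0.237424
Posterior = 0.068040 / 0.237424 ≈ 0.287

With the extra evidence:
Numerator (weight on configurations with structural fatigue): 0.929824×0.079 = 0.073456
Normalizer over all consistent configurations: 0.5872×0.921 + 0.929824×0.079 = 0.614267
P(structural fatigue | strain alarm, overloaded truck) = 0.073456/0.614267 ≈ 0.120

P(structural fatigue | strain alarm) ≈ 0.287; P(structural fatigue | strain alarm, overloaded truck) ≈ 0.120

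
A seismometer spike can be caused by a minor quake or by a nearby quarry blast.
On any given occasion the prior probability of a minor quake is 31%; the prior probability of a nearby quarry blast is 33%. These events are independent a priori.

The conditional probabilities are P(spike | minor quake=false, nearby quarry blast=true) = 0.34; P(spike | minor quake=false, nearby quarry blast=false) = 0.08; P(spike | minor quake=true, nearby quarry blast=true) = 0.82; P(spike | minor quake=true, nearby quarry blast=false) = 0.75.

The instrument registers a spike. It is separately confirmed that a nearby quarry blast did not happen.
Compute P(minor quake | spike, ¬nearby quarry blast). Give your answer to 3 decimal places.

P(minor quake | spike, ¬nearby quarry blast) ≈ 0.808

For the numerator, keep only minor quake=true terms: 0.75×0.31 = 0.232500
The normalizing constant is 0.08×0.69 + 0.75×0.31 = 0.287700
P(minor quake | spike, ¬nearby quarry blast) = 0.232500/0.287700 ≈ 0.808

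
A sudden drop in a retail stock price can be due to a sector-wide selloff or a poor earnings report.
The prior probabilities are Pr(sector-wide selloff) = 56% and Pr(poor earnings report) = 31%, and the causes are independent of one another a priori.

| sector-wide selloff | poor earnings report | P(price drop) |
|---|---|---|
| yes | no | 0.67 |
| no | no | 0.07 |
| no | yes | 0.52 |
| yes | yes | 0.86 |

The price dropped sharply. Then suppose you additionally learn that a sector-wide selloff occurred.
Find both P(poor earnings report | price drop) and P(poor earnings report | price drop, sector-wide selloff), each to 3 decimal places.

P(poor earnings report | price drop) ≈ 0.440; P(poor earnings report | price drop, sector-wide selloff) ≈ 0.366

By total probability over the 4 (sector-wide selloff, poor earnings report) configurations:
  P(price drop) = 0.07×0.44×0.69 + 0.52×0.44×0.31 + 0.67×0.56×0.69 + 0.86×0.56×0.31
        = 0.021252 + 0.070928 + 0.258888 + 0.149296 = 0.500364
Keeping only the poor earnings report-present terms gives 0.220224, so
  P(poor earnings report | price drop) = 0.220224 / 0.500364 ≈ 0.440

Now condition on the additional information:
By total probability over both values of poor earnings report:
  P(price drop | sector-wide selloff) = 0.67*0.69 + 0.86*0.31
        = 0.462300 + 0.266600 = 0.728900
Keeping only the poor earnings report-present terms gives 0.266600, so
  P(poor earnings report | price drop, sector-wide selloff) = 0.266600 / 0.728900 ≈ 0.366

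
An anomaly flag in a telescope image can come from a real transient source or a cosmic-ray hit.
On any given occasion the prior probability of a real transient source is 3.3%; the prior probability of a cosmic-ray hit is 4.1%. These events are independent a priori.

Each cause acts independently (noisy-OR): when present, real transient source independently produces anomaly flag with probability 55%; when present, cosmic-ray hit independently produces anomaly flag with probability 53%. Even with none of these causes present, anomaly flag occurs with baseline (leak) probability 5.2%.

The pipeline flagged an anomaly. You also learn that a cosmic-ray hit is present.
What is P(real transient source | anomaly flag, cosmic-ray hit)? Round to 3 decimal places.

Under noisy-OR, P(anomaly flag | causes) = 1 − (1−0.052)·∏(1−qᵢ) over the active causes.
Enumerate both values of real transient source and weight by the priors:
  P(anomaly flag | cosmic-ray hit) = 0.55444*0.967 + 0.799498*0.033
        = 0.536143 + 0.026383 = 0.562526
Configurations with real transient source contribute 0.026383, so
  P(real transient source | anomaly flag, cosmic-ray hit) = 0.026383 / 0.562526 ≈ 0.047

P(real transient source | anomaly flag, cosmic-ray hit) ≈ 0.047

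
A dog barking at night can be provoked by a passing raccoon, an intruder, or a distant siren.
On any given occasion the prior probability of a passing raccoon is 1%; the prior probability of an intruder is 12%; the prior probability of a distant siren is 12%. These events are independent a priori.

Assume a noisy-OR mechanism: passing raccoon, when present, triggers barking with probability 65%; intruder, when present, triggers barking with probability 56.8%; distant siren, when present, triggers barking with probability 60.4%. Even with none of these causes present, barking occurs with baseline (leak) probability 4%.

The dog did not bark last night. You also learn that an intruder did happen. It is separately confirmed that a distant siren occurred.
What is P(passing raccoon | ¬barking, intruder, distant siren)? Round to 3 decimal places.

Under noisy-OR, P(barking | causes) = 1 − (1−0.04)·∏(1−qᵢ) over the active causes.
For the numerator, keep only passing raccoon=true terms: 0.05748*0.01 = 0.000575
Denominator P(¬barking | intruder, distant siren): 0.164229*0.99 + 0.05748*0.01 = 0.163162
P(passing raccoon | ¬barking, intruder, distant siren) = 0.000575/0.163162 ≈ 0.004

P(passing raccoon | ¬barking, intruder, distant siren) ≈ 0.004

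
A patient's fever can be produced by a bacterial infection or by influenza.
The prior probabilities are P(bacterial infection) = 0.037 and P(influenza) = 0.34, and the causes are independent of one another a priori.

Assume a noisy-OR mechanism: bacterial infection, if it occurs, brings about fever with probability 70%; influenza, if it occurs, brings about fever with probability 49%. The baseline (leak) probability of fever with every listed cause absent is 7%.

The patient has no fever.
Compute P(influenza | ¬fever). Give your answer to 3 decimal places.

P(influenza | ¬fever) ≈ 0.208

Under noisy-OR, P(fever | causes) = 1 − (1−0.07)·∏(1−qᵢ) over the active causes.
Enumerate the 4 (bacterial infection, influenza) configurations and weight by the priors:
  P(¬fever) = 0.93·0.963·0.66 + 0.4743·0.963·0.34 + 0.279·0.037·0.66 + 0.14229·0.037·0.34
        = 0.591089 + 0.155295 + 0.006813 + 0.001790 = 0.754987
The terms with influenza present sum to 0.157085, so
  P(influenza | ¬fever) = 0.157085 / 0.754987 ≈ 0.208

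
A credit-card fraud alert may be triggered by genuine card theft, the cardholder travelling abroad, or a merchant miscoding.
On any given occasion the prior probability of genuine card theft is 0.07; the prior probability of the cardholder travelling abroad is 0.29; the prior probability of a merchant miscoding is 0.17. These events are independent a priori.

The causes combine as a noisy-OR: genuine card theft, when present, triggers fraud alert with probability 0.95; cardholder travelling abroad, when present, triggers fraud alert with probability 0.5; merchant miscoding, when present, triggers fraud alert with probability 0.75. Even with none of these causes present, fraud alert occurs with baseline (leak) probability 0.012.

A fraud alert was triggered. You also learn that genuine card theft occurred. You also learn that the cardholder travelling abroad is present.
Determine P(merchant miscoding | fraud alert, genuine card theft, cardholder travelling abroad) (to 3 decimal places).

Under noisy-OR, P(fraud alert | causes) = 1 − (1−0.012)·∏(1−qᵢ) over the active causes.
Weight on merchant miscoding=true, given the evidence: 0.993825·0.17 = 0.168950
Denominator P(fraud alert | genuine card theft, cardholder travelling abroad): 0.9753·0.83 + 0.993825·0.17 = 0.978449
Posterior = 0.168950 / 0.978449 ≈ 0.173

P(merchant miscoding | fraud alert, genuine card theft, cardholder travelling abroad) ≈ 0.173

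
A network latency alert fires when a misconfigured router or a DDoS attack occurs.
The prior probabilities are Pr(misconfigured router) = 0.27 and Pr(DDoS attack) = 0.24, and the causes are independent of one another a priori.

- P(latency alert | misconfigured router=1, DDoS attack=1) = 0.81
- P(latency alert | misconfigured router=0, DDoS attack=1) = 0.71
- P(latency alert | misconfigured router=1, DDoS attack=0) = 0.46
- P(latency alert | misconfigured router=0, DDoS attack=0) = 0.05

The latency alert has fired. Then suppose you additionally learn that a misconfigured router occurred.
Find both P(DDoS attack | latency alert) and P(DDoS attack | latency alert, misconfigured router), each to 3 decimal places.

P(latency alert) = 0.05*0.73*0.76 + 0.71*0.73*0.24 + 0.46*0.27*0.76 + 0.81*0.27*0.24 = 0.027740 + 0.124392 + 0.094392 + 0.052488 = 0.299012
Of this, 0.176880 comes from 0.124392 + 0.052488 (the DDoS attack=true cases).
P(DDoS attack | latency alert) = 0.176880 / 0.299012 ≈ 0.592

Now also conditioning on misconfigured router=true:
P(latency alert | misconfigured router) = 0.46·0.76 + 0.81·0.24 = 0.349600 + 0.194400 = 0.544000
The DDoS attack-present share is 0.81·0.24 = 0.194400.
So P(DDoS attack | latency alert, misconfigured router) = 0.194400/0.544000 ≈ 0.357.
Conditioning on misconfigured router lowers the posterior on DDoS attack: the classic explaining-away effect in a common-effect structure.

P(DDoS attack | latency alert) ≈ 0.592; P(DDoS attack | latency alert, misconfigured router) ≈ 0.357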